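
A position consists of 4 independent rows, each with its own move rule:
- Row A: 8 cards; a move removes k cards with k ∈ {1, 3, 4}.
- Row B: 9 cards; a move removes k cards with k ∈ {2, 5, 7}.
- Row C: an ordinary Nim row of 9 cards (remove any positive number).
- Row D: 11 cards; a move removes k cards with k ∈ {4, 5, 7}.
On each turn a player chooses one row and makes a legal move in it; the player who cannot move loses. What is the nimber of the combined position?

Grundy values for row A (subtraction set {1, 3, 4}):
k:     0  1  2  3  4  5  6  7  8
g(k):  0  1  0  1  2  3  2  0  1
So g(8) = 1.
Grundy values for row B (subtraction set {2, 5, 7}):
g(0) = mex{} = 0
g(1) = mex{} = 0
g(2) = mex{0} = 1
g(3) = mex{0} = 1
g(4) = mex{1} = 0
g(5) = mex{0,1} = 2
g(6) = mex{0} = 1
g(7) = mex{0,1,2} = 3
g(8) = mex{0,1} = 2
g(9) = mex{0,1,3} = 2
So g(9) = 2.
Row C is a plain Nim row of size 9, so its Grundy value is 9.
Build the Grundy sequence for row D with g(k) = mex{g(k−s) : s ∈ {4, 5, 7}, s ≤ k}:
k:     0  1  2  3  4  5  6  7  8  9 10 11
g(k):  0  0  0  0  1  1  1  1  2  2  2  0
So g(11) = 0.
The value of a disjunctive sum is the nim-sum of the parts.
Combined value = 1 ⊕ 2 ⊕ 9 ⊕ 0 = 10.

10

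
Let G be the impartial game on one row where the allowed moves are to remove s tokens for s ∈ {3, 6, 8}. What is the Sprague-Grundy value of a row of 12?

Compute g(0), g(1), … for moves {3, 6, 8}:
g(0) = mex{} = 0
g(1) = mex{} = 0
g(2) = mex{} = 0
g(3) = mex{0} = 1
g(4) = mex{0} = 1
g(5) = mex{0} = 1
g(6) = mex{0,1} = 2
g(7) = mex{0,1} = 2
g(8) = mex{0,1} = 2
g(9) = mex{0,1,2} = 3
g(10) = mex{0,1,2} = 3
g(11) = mex{1,2} = 0
g(12) = mex{1,2,3} = 0
So g(12) = 0.

0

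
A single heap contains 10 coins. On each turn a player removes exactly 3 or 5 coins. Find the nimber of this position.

0

Build the Grundy sequence with g(k) = mex{g(k−s) : s ∈ {3, 5}, s ≤ k}:
k:     0  1  2  3  4  5  6  7  8  9 10
g(k):  0  0  0  1  1  1  2  2  0  0  0
So g(10) = 0.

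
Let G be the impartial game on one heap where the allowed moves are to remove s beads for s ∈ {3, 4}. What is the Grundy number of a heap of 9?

Grundy values for subtraction set {3, 4}:
g(0) = mex{} = 0
g(1) = mex{} = 0
g(2) = mex{} = 0
g(3) = mex{0} = 1
g(4) = mex{0} = 1
g(5) = mex{0} = 1
g(6) = mex{0,1} = 2
g(7) = mex{1} = 0
g(8) = mex{1} = 0
g(9) = mex{1,2} = 0
So g(9) = 0.

0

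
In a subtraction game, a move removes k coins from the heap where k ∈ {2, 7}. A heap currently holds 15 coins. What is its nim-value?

1

Compute g(0), g(1), … for moves {2, 7}:
k:     0  1  2  3  4  5  6  7  8  9 10 11 12 13 14 15
g(k):  0  0  1  1  0  0  1  1  2  0  0  1  1  0  0  1
So g(15) = 1.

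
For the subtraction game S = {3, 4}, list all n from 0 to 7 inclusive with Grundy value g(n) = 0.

0, 1, 2, 7

Grundy values for subtraction set {3, 4}:
g(0) = mex{} = 0
g(1) = mex{} = 0
g(2) = mex{} = 0
g(3) = mex{0} = 1
g(4) = mex{0} = 1
g(5) = mex{0} = 1
g(6) = mex{0,1} = 2
g(7) = mex{1} = 0
The P-positions (g = 0) in 0..7 are 0, 1, 2, 7.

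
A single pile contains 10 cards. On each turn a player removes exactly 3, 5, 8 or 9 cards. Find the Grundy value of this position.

3

Build the Grundy sequence with g(k) = mex{g(k−s) : s ∈ {3, 5, 8, 9}, s ≤ k}:
g(0) = mex{} = 0
g(1) = mex{} = 0
g(2) = mex{} = 0
g(3) = mex{0} = 1
g(4) = mex{0} = 1
g(5) = mex{0} = 1
g(6) = mex{0,1} = 2
g(7) = mex{0,1} = 2
g(8) = mex{0,1} = 2
g(9) = mex{0,1,2} = 3
g(10) = mex{0,1,2} = 3
So g(10) = 3.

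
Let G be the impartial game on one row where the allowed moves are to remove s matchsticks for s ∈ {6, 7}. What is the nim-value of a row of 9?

Build the Grundy sequence with g(k) = mex{g(k−s) : s ∈ {6, 7}, s ≤ k}:
k:     0  1  2  3  4  5  6  7  8  9
g(k):  0  0  0  0  0  0  1  1  1  1
So g(9) = 1.

1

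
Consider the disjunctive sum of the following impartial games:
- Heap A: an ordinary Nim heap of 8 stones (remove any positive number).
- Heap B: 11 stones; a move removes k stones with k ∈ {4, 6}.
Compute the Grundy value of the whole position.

Heap A is a plain Nim heap of size 8, so its Grundy value is 8.
For heap B, compute g(0), g(1), … with moves {4, 6}:
g(0) = mex{} = 0
g(1) = mex{} = 0
g(2) = mex{} = 0
g(3) = mex{} = 0
g(4) = mex{0} = 1
g(5) = mex{0} = 1
g(6) = mex{0} = 1
g(7) = mex{0} = 1
g(8) = mex{0,1} = 2
g(9) = mex{0,1} = 2
g(10) = mex{1} = 0
g(11) = mex{1} = 0
So g(11) = 0.
The value of a disjunctive sum is the nim-sum of the parts.
Combined value = 8 XOR 0 = 8.

8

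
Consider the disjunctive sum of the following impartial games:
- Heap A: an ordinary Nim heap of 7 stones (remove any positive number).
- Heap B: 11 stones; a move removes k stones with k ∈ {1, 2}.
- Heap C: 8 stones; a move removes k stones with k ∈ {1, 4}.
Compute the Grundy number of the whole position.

Heap A is a plain Nim heap of size 7, so its Grundy value is 7.
For heap B, compute g(0), g(1), … with moves {1, 2}:
k:     0  1  2  3  4  5  6  7  8  9 10 11
g(k):  0  1  2  0  1  2  0  1  2  0  1  2
So g(11) = 2.
Grundy values for heap C (subtraction set {1, 4}):
k:     0  1  2  3  4  5  6  7  8
g(k):  0  1  0  1  2  0  1  0  1
So g(8) = 1.
By the Sprague-Grundy theorem, the Grundy value of a sum of independent games is the XOR of the component values.
Combined value = 7 ⊕ 2 ⊕ 1 = 4.

4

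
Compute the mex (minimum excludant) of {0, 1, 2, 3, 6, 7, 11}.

4

The values 0, 1, 2, 3 are all present; 4 is the first non-negative integer missing from the set.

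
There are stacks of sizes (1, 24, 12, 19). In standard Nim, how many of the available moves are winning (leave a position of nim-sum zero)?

1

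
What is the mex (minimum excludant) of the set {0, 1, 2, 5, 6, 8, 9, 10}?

3

The values 0, 1, 2 are all present; 3 is the first non-negative integer missing from the set.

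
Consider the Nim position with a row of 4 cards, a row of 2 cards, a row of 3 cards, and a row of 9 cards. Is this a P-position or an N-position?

N-position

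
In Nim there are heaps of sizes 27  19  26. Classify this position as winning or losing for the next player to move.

Winning position

Nim-sum: 27 XOR 19 XOR 26 = 18.
The nim-sum is 18 ≠ 0, so this is an N-position: the player to move can win.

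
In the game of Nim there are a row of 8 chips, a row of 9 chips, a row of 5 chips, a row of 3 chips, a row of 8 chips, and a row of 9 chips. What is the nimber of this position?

Compute the nim-sum pairwise:
8 ^ 9 = 1
1 ^ 5 = 4
4 ^ 3 = 7
7 ^ 8 = 15
15 ^ 9 = 6

6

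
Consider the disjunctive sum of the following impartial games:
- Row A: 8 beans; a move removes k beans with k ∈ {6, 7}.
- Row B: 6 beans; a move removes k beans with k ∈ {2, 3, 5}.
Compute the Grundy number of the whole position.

2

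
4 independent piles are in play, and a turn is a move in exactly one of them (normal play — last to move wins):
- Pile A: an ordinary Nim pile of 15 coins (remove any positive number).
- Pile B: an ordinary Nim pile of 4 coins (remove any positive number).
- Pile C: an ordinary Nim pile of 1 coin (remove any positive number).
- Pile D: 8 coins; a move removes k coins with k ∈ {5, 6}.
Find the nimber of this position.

11

Pile A is a plain Nim pile of size 15, so its Grundy value is 15.
Pile B is a plain Nim pile of size 4, so its Grundy value is 4.
Pile C is a plain Nim pile of size 1, so its Grundy value is 1.
For pile D, compute g(0), g(1), … with moves {5, 6}:
k:     0  1  2  3  4  5  6  7  8
g(k):  0  0  0  0  0  1  1  1  1
So g(8) = 1.
By the Sprague-Grundy theorem, the Grundy value of a sum of independent games is the XOR of the component values.
Combined value = 15 XOR 4 XOR 1 XOR 1 = 11.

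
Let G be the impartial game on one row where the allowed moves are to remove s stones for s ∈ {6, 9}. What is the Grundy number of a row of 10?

Compute g(0), g(1), … for moves {6, 9}:
g(0) = mex{} = 0
g(1) = mex{} = 0
g(2) = mex{} = 0
g(3) = mex{} = 0
g(4) = mex{} = 0
g(5) = mex{} = 0
g(6) = mex{0} = 1
g(7) = mex{0} = 1
g(8) = mex{0} = 1
g(9) = mex{0} = 1
g(10) = mex{0} = 1
So g(10) = 1.

1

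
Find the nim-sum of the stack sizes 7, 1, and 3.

In binary:
  111  (7)
  001  (1)
  011  (3)
  ---
  101  (5)

5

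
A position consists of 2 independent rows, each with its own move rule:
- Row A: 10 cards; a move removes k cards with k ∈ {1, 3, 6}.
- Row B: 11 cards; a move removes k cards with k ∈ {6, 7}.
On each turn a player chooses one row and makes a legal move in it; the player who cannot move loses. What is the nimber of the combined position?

For row A, compute g(0), g(1), … with moves {1, 3, 6}:
k:     0  1  2  3  4  5  6  7  8  9 10
g(k):  0  1  0  1  0  1  2  3  2  0  1
So g(10) = 1.
Grundy values for row B (subtraction set {6, 7}):
k:     0  1  2  3  4  5  6  7  8  9 10 11
g(k):  0  0  0  0  0  0  1  1  1  1  1  1
So g(11) = 1.
By the Sprague-Grundy theorem, the Grundy value of a sum of independent games is the XOR of the component values.
Combined value = 1 XOR 1 = 0.

0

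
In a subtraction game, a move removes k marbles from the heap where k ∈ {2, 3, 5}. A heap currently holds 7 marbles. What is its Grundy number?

Compute g(0), g(1), … for moves {2, 3, 5}:
g(0) = mex{} = 0
g(1) = mex{} = 0
g(2) = mex{0} = 1
g(3) = mex{0} = 1
g(4) = mex{0,1} = 2
g(5) = mex{0,1} = 2
g(6) = mex{0,1,2} = 3
g(7) = mex{1,2} = 0
So g(7) = 0.

0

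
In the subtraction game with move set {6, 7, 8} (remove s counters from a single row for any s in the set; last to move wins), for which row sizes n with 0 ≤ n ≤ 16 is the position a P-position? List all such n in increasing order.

0, 1, 2, 3, 4, 5, 14, 15, 16

Build the Grundy sequence with g(k) = mex{g(k−s) : s ∈ {6, 7, 8}, s ≤ k}:
k:     0  1  2  3  4  5  6  7  8  9 10 11 12 13 14 15 16
g(k):  0  0  0  0  0  0  1  1  1  1  1  1  2  2  0  0  0
The P-positions (g = 0) in 0..16 are 0, 1, 2, 3, 4, 5, 14, 15, 16.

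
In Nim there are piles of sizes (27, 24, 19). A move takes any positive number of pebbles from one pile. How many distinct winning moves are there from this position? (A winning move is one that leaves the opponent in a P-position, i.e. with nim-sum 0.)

Nim-sum: 27 XOR 24 XOR 19 = 16.
The overall nim-sum is X = 16. A pile of size p has a winning move iff p XOR X < p (reduce it to p XOR X).
  27: 27 XOR 16 = 11 < 27 — winning move (to 11).
  24: 24 XOR 16 = 8 < 24 — winning move (to 8).
  19: 19 XOR 16 = 3 < 19 — winning move (to 3).
That gives 3 winning moves.

3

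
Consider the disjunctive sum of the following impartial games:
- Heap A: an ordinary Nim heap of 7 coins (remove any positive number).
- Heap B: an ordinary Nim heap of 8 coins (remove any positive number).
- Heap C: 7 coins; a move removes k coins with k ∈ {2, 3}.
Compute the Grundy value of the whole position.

14

Heap A is a plain Nim heap of size 7, so its Grundy value is 7.
Heap B is a plain Nim heap of size 8, so its Grundy value is 8.
Grundy values for heap C (subtraction set {2, 3}):
k:     0  1  2  3  4  5  6  7
g(k):  0  0  1  1  2  0  0  1
So g(7) = 1.
By the Sprague-Grundy theorem, the Grundy value of a sum of independent games is the XOR of the component values.
Combined value = 7 XOR 8 XOR 1 = 14.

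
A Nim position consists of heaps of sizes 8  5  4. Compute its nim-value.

Compute the nim-sum pairwise:
8 ⊕ 5 = 13
13 ⊕ 4 = 9

9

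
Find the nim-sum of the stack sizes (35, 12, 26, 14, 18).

41

Nim-sum: 35 XOR 12 XOR 26 XOR 14 XOR 18 = 41.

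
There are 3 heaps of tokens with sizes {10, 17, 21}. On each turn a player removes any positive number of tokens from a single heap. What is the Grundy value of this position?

Compute the nim-sum pairwise:
10 ⊕ 17 = 27
27 ⊕ 21 = 14

14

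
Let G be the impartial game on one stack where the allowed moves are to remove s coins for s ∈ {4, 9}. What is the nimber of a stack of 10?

Grundy values for subtraction set {4, 9}:
k:     0  1  2  3  4  5  6  7  8  9 10
g(k):  0  0  0  0  1  1  1  1  0  2  2
So g(10) = 2.

2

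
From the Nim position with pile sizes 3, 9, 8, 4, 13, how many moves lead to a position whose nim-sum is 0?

Write each in binary and XOR column by column:
  0011  (3)
  1001  (9)
  1000  (8)
  0100  (4)
  1101  (13)
  ----
  1011  (11)
The overall nim-sum is X = 11. A pile of size p has a winning move iff p XOR X < p (reduce it to p XOR X).
  3: 3 XOR 11 = 8 ≥ 3 — no move.
  9: 9 XOR 11 = 2 < 9 — winning move (to 2).
  8: 8 XOR 11 = 3 < 8 — winning move (to 3).
  4: 4 XOR 11 = 15 ≥ 4 — no move.
  13: 13 XOR 11 = 6 < 13 — winning move (to 6).
That gives 3 winning moves.

3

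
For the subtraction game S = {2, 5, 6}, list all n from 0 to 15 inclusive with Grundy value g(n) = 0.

0, 1, 4, 8, 11, 12, 15

Build the Grundy sequence with g(k) = mex{g(k−s) : s ∈ {2, 5, 6}, s ≤ k}:
k:     0  1  2  3  4  5  6  7  8  9 10 11 12 13 14 15
g(k):  0  0  1  1  0  2  1  3  0  2  1  0  0  1  1  0
The P-positions (g = 0) in 0..15 are 0, 1, 4, 8, 11, 12, 15.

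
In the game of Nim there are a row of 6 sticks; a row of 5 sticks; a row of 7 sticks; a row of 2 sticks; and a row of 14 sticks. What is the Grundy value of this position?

Compute the nim-sum pairwise:
6 ^ 5 = 3
3 ^ 7 = 4
4 ^ 2 = 6
6 ^ 14 = 8

8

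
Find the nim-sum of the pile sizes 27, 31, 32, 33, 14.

Compute the nim-sum pairwise:
27 ^ 31 = 4
4 ^ 32 = 36
36 ^ 33 = 5
5 ^ 14 = 11

11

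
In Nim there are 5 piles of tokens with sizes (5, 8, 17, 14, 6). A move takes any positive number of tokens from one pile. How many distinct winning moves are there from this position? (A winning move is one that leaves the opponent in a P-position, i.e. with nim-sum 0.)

1

Nim-sum: 5 XOR 8 XOR 17 XOR 14 XOR 6 = 20.
The overall nim-sum is X = 20. A pile of size p has a winning move iff p XOR X < p (reduce it to p XOR X).
  5: 5 XOR 20 = 17 ≥ 5 — no move.
  8: 8 XOR 20 = 28 ≥ 8 — no move.
  17: 17 XOR 20 = 5 < 17 — winning move (to 5).
  14: 14 XOR 20 = 26 ≥ 14 — no move.
  6: 6 XOR 20 = 18 ≥ 6 — no move.
That gives 1 winning move.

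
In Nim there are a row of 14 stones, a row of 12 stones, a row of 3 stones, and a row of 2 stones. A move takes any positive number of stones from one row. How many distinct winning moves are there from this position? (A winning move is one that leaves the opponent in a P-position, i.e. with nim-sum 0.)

3

In binary:
  1110  (14)
  1100  (12)
  0011  (3)
  0010  (2)
  ----
  0011  (3)
The overall nim-sum is X = 3. A row of size p has a winning move iff p XOR X < p (reduce it to p XOR X).
  14: 14 XOR 3 = 13 < 14 — winning move (to 13).
  12: 12 XOR 3 = 15 ≥ 12 — no move.
  3: 3 XOR 3 = 0 < 3 — winning move (to 0).
  2: 2 XOR 3 = 1 < 2 — winning move (to 1).
That gives 3 winning moves.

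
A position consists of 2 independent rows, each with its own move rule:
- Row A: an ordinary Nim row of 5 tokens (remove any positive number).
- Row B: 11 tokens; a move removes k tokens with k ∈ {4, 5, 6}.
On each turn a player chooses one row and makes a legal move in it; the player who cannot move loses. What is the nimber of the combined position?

Row A is a plain Nim row of size 5, so its Grundy value is 5.
Build the Grundy sequence for row B with g(k) = mex{g(k−s) : s ∈ {4, 5, 6}, s ≤ k}:
k:     0  1  2  3  4  5  6  7  8  9 10 11
g(k):  0  0  0  0  1  1  1  1  2  2  0  0
So g(11) = 0.
The value of a disjunctive sum is the nim-sum of the parts.
Combined value = 5 XOR 0 = 5.

5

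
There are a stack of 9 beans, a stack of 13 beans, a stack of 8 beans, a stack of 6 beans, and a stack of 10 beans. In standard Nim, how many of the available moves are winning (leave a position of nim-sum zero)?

Compute the nim-sum pairwise:
9 XOR 13 = 4
4 XOR 8 = 12
12 XOR 6 = 10
10 XOR 10 = 0
The nim-sum is already 0, so every move leaves a nonzero nim-sum — there are no winning moves.

0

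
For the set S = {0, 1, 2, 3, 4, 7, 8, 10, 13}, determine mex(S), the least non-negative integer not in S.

5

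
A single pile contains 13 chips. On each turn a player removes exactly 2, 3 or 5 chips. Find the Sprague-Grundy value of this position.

Compute g(0), g(1), … for moves {2, 3, 5}:
g(0) = mex{} = 0
g(1) = mex{} = 0
g(2) = mex{0} = 1
g(3) = mex{0} = 1
g(4) = mex{0,1} = 2
g(5) = mex{0,1} = 2
g(6) = mex{0,1,2} = 3
g(7) = mex{1,2} = 0
g(8) = mex{1,2,3} = 0
g(9) = mex{0,2,3} = 1
g(10) = mex{0,2} = 1
g(11) = mex{0,1,3} = 2
g(12) = mex{0,1} = 2
g(13) = mex{0,1,2} = 3
So g(13) = 3.

3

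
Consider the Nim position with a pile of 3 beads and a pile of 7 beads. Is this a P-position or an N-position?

Compute the nim-sum pairwise:
3 ^ 7 = 4
The nim-sum is 4 ≠ 0, so this is an N-position: the player to move can win.

N-position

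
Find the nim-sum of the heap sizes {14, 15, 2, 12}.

Compute the nim-sum pairwise:
14 XOR 15 = 1
1 XOR 2 = 3
3 XOR 12 = 15

15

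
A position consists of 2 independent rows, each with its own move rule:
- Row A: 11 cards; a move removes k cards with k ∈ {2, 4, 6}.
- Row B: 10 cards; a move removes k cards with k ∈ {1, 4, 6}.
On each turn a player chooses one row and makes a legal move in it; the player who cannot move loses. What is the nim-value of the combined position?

1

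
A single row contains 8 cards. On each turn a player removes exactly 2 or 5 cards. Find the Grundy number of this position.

0

Grundy values for subtraction set {2, 5}:
k:     0  1  2  3  4  5  6  7  8
g(k):  0  0  1  1  0  2  1  0  0
So g(8) = 0.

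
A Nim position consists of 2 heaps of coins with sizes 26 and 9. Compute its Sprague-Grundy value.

19

Bitwise XOR of the heap sizes:
  11010  (26)
  01001  (9)
  -----
  10011  (19)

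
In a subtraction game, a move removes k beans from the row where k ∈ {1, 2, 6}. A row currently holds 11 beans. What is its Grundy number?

Compute g(0), g(1), … for moves {1, 2, 6}:
g(0) = mex{} = 0
g(1) = mex{0} = 1
g(2) = mex{0,1} = 2
g(3) = mex{1,2} = 0
g(4) = mex{0,2} = 1
g(5) = mex{0,1} = 2
g(6) = mex{0,1,2} = 3
g(7) = mex{1,2,3} = 0
g(8) = mex{0,2,3} = 1
g(9) = mex{0,1} = 2
g(10) = mex{1,2} = 0
g(11) = mex{0,2} = 1
So g(11) = 1.

1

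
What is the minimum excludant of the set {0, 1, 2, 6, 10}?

3

The values 0, 1, 2 are all present; 3 is the first non-negative integer missing from the set.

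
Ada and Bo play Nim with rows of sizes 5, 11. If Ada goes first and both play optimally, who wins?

Ada wins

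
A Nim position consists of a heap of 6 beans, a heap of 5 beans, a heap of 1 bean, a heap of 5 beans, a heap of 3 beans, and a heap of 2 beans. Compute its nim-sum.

Nim-sum: 6 ^ 5 ^ 1 ^ 5 ^ 3 ^ 2 = 6.

6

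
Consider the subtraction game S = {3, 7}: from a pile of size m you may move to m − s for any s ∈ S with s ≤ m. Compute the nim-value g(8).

2

Grundy values for subtraction set {3, 7}:
k:     0  1  2  3  4  5  6  7  8
g(k):  0  0  0  1  1  1  0  2  2
So g(8) = 2.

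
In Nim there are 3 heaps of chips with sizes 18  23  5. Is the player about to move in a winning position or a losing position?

Losing position

In binary:
  10010  (18)
  10111  (23)
  00101  (5)
  -----
  00000  (0)
The nim-sum is 0, so this is a P-position: the player to move is in a losing position under optimal play.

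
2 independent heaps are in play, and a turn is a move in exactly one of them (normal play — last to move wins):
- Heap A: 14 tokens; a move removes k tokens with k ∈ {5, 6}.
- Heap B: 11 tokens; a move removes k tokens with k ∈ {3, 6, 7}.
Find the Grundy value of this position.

0

For heap A, compute g(0), g(1), … with moves {5, 6}:
k:     0  1  2  3  4  5  6  7  8  9 10 11 12 13 14
g(k):  0  0  0  0  0  1  1  1  1  1  2  0  0  0  0
So g(14) = 0.
Build the Grundy sequence for heap B with g(k) = mex{g(k−s) : s ∈ {3, 6, 7}, s ≤ k}:
g(0) = mex{} = 0
g(1) = mex{} = 0
g(2) = mex{} = 0
g(3) = mex{0} = 1
g(4) = mex{0} = 1
g(5) = mex{0} = 1
g(6) = mex{0,1} = 2
g(7) = mex{0,1} = 2
g(8) = mex{0,1} = 2
g(9) = mex{0,1,2} = 3
g(10) = mex{1,2} = 0
g(11) = mex{1,2} = 0
So g(11) = 0.
By the Sprague-Grundy theorem, the Grundy value of a sum of independent games is the XOR of the component values.
Combined value = 0 XOR 0 = 0.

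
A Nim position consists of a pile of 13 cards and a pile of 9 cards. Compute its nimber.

Compute the nim-sum pairwise:
13 ⊕ 9 = 4

4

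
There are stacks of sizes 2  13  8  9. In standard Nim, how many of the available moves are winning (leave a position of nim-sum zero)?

Nim-sum: 2 ^ 13 ^ 8 ^ 9 = 14.
The overall nim-sum is X = 14. A stack of size p has a winning move iff p XOR X < p (reduce it to p XOR X).
  2: 2 XOR 14 = 12 ≥ 2 — no move.
  13: 13 XOR 14 = 3 < 13 — winning move (to 3).
  8: 8 XOR 14 = 6 < 8 — winning move (to 6).
  9: 9 XOR 14 = 7 < 9 — winning move (to 7).
That gives 3 winning moves.

3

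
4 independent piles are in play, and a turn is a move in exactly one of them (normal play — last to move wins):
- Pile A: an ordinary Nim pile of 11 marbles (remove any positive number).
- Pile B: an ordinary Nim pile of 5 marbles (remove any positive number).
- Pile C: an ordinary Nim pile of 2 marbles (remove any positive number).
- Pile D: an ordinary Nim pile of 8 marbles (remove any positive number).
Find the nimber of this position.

Pile A is a plain Nim pile of size 11, so its Grundy value is 11.
Pile B is a plain Nim pile of size 5, so its Grundy value is 5.
Pile C is a plain Nim pile of size 2, so its Grundy value is 2.
Pile D is a plain Nim pile of size 8, so its Grundy value is 8.
By the Sprague-Grundy theorem, the Grundy value of a sum of independent games is the XOR of the component values.
Combined value = 11 XOR 5 XOR 2 XOR 8 = 4.

4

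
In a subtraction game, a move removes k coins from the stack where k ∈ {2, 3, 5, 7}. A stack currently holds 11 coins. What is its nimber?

1

Grundy values for subtraction set {2, 3, 5, 7}:
k:     0  1  2  3  4  5  6  7  8  9 10 11
g(k):  0  0  1  1  2  2  3  3  4  0  0  1
So g(11) = 1.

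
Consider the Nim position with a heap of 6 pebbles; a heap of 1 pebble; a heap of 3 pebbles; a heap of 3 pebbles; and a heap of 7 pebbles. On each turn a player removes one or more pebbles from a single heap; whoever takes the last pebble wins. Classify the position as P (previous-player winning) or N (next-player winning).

Compute the nim-sum pairwise:
6 ⊕ 1 = 7
7 ⊕ 3 = 4
4 ⊕ 3 = 7
7 ⊕ 7 = 0
The nim-sum is 0, so this is a P-position: the player to move is in a losing position under optimal play.

P-position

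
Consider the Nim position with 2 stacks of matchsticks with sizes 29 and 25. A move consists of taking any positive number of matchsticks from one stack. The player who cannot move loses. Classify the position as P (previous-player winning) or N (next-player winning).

N-position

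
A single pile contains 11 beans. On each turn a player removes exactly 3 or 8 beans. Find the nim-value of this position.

0

Compute g(0), g(1), … for moves {3, 8}:
k:     0  1  2  3  4  5  6  7  8  9 10 11
g(k):  0  0  0  1  1  1  0  0  2  1  1  0
So g(11) = 0.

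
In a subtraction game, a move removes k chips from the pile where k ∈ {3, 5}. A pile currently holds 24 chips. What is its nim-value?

0

Compute g(0), g(1), … for moves {3, 5}:
k:     0  1  2  3  4  5  6  7  8  9 10 11 12 13 14 15 16 17 18 19 20 21 22 23 24
g(k):  0  0  0  1  1  1  2  2  0  0  0  1  1  1  2  2  0  0  0  1  1  1  2  2  0
So g(24) = 0.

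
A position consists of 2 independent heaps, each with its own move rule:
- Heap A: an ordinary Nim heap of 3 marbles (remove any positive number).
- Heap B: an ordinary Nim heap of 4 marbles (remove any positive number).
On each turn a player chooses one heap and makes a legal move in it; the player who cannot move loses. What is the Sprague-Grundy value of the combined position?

Heap A is a plain Nim heap of size 3, so its Grundy value is 3.
Heap B is a plain Nim heap of size 4, so its Grundy value is 4.
The value of a disjunctive sum is the nim-sum of the parts.
Combined value = 3 ⊕ 4 = 7.

7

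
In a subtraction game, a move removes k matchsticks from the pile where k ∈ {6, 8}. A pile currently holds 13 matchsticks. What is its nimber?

2

Compute g(0), g(1), … for moves {6, 8}:
k:     0  1  2  3  4  5  6  7  8  9 10 11 12 13
g(k):  0  0  0  0  0  0  1  1  1  1  1  1  2  2
So g(13) = 2.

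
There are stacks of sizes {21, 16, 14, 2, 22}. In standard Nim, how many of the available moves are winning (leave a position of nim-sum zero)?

Compute the nim-sum pairwise:
21 ⊕ 16 = 5
5 ⊕ 14 = 11
11 ⊕ 2 = 9
9 ⊕ 22 = 31
The overall nim-sum is X = 31. A stack of size p has a winning move iff p XOR X < p (reduce it to p XOR X).
  21: 21 XOR 31 = 10 < 21 — winning move (to 10).
  16: 16 XOR 31 = 15 < 16 — winning move (to 15).
  14: 14 XOR 31 = 17 ≥ 14 — no move.
  2: 2 XOR 31 = 29 ≥ 2 — no move.
  22: 22 XOR 31 = 9 < 22 — winning move (to 9).
That gives 3 winning moves.

3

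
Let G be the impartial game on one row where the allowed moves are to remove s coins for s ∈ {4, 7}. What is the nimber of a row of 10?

2

Build the Grundy sequence with g(k) = mex{g(k−s) : s ∈ {4, 7}, s ≤ k}:
g(0) = mex{} = 0
g(1) = mex{} = 0
g(2) = mex{} = 0
g(3) = mex{} = 0
g(4) = mex{0} = 1
g(5) = mex{0} = 1
g(6) = mex{0} = 1
g(7) = mex{0} = 1
g(8) = mex{0,1} = 2
g(9) = mex{0,1} = 2
g(10) = mex{0,1} = 2
So g(10) = 2.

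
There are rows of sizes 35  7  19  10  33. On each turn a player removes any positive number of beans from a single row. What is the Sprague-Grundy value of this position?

28

Compute the nim-sum pairwise:
35 XOR 7 = 36
36 XOR 19 = 55
55 XOR 10 = 61
61 XOR 33 = 28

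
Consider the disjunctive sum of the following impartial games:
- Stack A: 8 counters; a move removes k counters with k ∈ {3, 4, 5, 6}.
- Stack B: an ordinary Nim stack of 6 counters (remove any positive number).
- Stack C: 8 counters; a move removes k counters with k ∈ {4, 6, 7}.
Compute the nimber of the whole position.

Grundy values for stack A (subtraction set {3, 4, 5, 6}):
g(0) = mex{} = 0
g(1) = mex{} = 0
g(2) = mex{} = 0
g(3) = mex{0} = 1
g(4) = mex{0} = 1
g(5) = mex{0} = 1
g(6) = mex{0,1} = 2
g(7) = mex{0,1} = 2
g(8) = mex{0,1} = 2
So g(8) = 2.
Stack B is a plain Nim stack of size 6, so its Grundy value is 6.
Grundy values for stack C (subtraction set {4, 6, 7}):
k:     0  1  2  3  4  5  6  7  8
g(k):  0  0  0  0  1  1  1  1  2
So g(8) = 2.
The value of a disjunctive sum is the nim-sum of the parts.
Combined value = 2 ⊕ 6 ⊕ 2 = 6.

6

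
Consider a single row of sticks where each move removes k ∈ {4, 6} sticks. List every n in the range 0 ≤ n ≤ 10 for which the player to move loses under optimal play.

0, 1, 2, 3, 10

Build the Grundy sequence with g(k) = mex{g(k−s) : s ∈ {4, 6}, s ≤ k}:
k:     0  1  2  3  4  5  6  7  8  9 10
g(k):  0  0  0  0  1  1  1  1  2  2  0
The P-positions (g = 0) in 0..10 are 0, 1, 2, 3, 10.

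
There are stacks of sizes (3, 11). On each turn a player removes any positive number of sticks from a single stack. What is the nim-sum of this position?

8

Compute the nim-sum pairwise:
3 ⊕ 11 = 8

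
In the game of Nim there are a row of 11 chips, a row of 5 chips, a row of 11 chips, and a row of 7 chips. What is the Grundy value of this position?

Nim-sum: 11 XOR 5 XOR 11 XOR 7 = 2.

2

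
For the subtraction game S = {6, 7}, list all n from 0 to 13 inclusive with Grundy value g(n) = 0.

0, 1, 2, 3, 4, 5, 13

Grundy values for subtraction set {6, 7}:
g(0) = mex{} = 0
g(1) = mex{} = 0
g(2) = mex{} = 0
g(3) = mex{} = 0
g(4) = mex{} = 0
g(5) = mex{} = 0
g(6) = mex{0} = 1
g(7) = mex{0} = 1
g(8) = mex{0} = 1
g(9) = mex{0} = 1
g(10) = mex{0} = 1
g(11) = mex{0} = 1
g(12) = mex{0,1} = 2
g(13) = mex{1} = 0
The P-positions (g = 0) in 0..13 are 0, 1, 2, 3, 4, 5, 13.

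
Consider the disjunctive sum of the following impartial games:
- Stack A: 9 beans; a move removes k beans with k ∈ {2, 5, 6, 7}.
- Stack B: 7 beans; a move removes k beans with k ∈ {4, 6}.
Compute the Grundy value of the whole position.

3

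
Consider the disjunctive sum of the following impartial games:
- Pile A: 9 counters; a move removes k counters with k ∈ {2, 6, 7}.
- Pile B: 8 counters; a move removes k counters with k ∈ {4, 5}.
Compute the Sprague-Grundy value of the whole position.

Grundy values for pile A (subtraction set {2, 6, 7}):
g(0) = mex{} = 0
g(1) = mex{} = 0
g(2) = mex{0} = 1
g(3) = mex{0} = 1
g(4) = mex{1} = 0
g(5) = mex{1} = 0
g(6) = mex{0} = 1
g(7) = mex{0} = 1
g(8) = mex{0,1} = 2
g(9) = mex{1} = 0
So g(9) = 0.
For pile B, compute g(0), g(1), … with moves {4, 5}:
k:     0  1  2  3  4  5  6  7  8
g(k):  0  0  0  0  1  1  1  1  2
So g(8) = 2.
The value of a disjunctive sum is the nim-sum of the parts.
Combined value = 0 XOR 2 = 2.

2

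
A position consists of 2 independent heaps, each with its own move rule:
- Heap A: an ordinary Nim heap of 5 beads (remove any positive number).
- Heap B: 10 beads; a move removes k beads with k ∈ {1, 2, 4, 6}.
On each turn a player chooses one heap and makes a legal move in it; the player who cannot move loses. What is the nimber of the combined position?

Heap A is a plain Nim heap of size 5, so its Grundy value is 5.
For heap B, compute g(0), g(1), … with moves {1, 2, 4, 6}:
g(0) = mex{} = 0
g(1) = mex{0} = 1
g(2) = mex{0,1} = 2
g(3) = mex{1,2} = 0
g(4) = mex{0,2} = 1
g(5) = mex{0,1} = 2
g(6) = mex{0,1,2} = 3
g(7) = mex{0,1,2,3} = 4
g(8) = mex{1,2,3,4} = 0
g(9) = mex{0,2,4} = 1
g(10) = mex{0,1,3} = 2
So g(10) = 2.
By the Sprague-Grundy theorem, the Grundy value of a sum of independent games is the XOR of the component values.
Combined value = 5 ⊕ 2 = 7.

7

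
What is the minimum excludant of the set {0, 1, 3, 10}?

The values 0, 1 are all present; 2 is the first non-negative integer missing from the set.

2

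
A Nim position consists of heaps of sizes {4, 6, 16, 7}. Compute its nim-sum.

21

In binary:
  00100  (4)
  00110  (6)
  10000  (16)
  00111  (7)
  -----
  10101  (21)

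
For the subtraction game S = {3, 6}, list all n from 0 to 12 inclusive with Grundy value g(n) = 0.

Compute g(0), g(1), … for moves {3, 6}:
k:     0  1  2  3  4  5  6  7  8  9 10 11 12
g(k):  0  0  0  1  1  1  2  2  2  0  0  0  1
The P-positions (g = 0) in 0..12 are 0, 1, 2, 9, 10, 11.

0, 1, 2, 9, 10, 11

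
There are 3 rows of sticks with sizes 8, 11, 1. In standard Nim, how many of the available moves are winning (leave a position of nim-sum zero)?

1

Write each in binary and XOR column by column:
  1000  (8)
  1011  (11)
  0001  (1)
  ----
  0010  (2)
The overall nim-sum is X = 2. A row of size p has a winning move iff p XOR X < p (reduce it to p XOR X).
  8: 8 XOR 2 = 10 ≥ 8 — no move.
  11: 11 XOR 2 = 9 < 11 — winning move (to 9).
  1: 1 XOR 2 = 3 ≥ 1 — no move.
That gives 1 winning move.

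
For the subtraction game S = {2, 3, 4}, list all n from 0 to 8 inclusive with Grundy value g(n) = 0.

0, 1, 6, 7

Build the Grundy sequence with g(k) = mex{g(k−s) : s ∈ {2, 3, 4}, s ≤ k}:
g(0) = mex{} = 0
g(1) = mex{} = 0
g(2) = mex{0} = 1
g(3) = mex{0} = 1
g(4) = mex{0,1} = 2
g(5) = mex{0,1} = 2
g(6) = mex{1,2} = 0
g(7) = mex{1,2} = 0
g(8) = mex{0,2} = 1
The P-positions (g = 0) in 0..8 are 0, 1, 6, 7.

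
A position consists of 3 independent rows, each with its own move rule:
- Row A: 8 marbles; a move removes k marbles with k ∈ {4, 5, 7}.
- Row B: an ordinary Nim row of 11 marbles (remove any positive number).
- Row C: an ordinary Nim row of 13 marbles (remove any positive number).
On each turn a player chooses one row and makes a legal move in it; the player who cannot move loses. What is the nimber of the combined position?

For row A, compute g(0), g(1), … with moves {4, 5, 7}:
k:     0  1  2  3  4  5  6  7  8
g(k):  0  0  0  0  1  1  1  1  2
So g(8) = 2.
Row B is a plain Nim row of size 11, so its Grundy value is 11.
Row C is a plain Nim row of size 13, so its Grundy value is 13.
By the Sprague-Grundy theorem, the Grundy value of a sum of independent games is the XOR of the component values.
Combined value = 2 XOR 11 XOR 13 = 4.

4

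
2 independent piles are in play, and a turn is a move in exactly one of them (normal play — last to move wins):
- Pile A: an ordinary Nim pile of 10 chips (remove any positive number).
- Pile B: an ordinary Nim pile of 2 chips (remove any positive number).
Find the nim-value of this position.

Pile A is a plain Nim pile of size 10, so its Grundy value is 10.
Pile B is a plain Nim pile of size 2, so its Grundy value is 2.
The value of a disjunctive sum is the nim-sum of the parts.
Combined value = 10 XOR 2 = 8.

8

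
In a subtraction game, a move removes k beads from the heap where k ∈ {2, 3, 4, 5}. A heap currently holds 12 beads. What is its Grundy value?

Grundy values for subtraction set {2, 3, 4, 5}:
k:     0  1  2  3  4  5  6  7  8  9 10 11 12
g(k):  0  0  1  1  2  2  3  0  0  1  1  2  2
So g(12) = 2.

2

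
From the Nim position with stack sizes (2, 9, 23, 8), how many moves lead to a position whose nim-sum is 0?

1

Compute the nim-sum pairwise:
2 ⊕ 9 = 11
11 ⊕ 23 = 28
28 ⊕ 8 = 20
The overall nim-sum is X = 20. A stack of size p has a winning move iff p XOR X < p (reduce it to p XOR X).
  2: 2 XOR 20 = 22 ≥ 2 — no move.
  9: 9 XOR 20 = 29 ≥ 9 — no move.
  23: 23 XOR 20 = 3 < 23 — winning move (to 3).
  8: 8 XOR 20 = 28 ≥ 8 — no move.
That gives 1 winning move.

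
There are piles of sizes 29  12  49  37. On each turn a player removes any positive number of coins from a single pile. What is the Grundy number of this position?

5

Nim-sum: 29 ⊕ 12 ⊕ 49 ⊕ 37 = 5.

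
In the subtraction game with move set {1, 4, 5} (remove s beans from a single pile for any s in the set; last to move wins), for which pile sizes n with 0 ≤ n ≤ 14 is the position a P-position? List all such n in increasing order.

Grundy values for subtraction set {1, 4, 5}:
k:     0  1  2  3  4  5  6  7  8  9 10 11 12 13 14
g(k):  0  1  0  1  2  3  2  3  0  1  0  1  2  3  2
The P-positions (g = 0) in 0..14 are 0, 2, 8, 10.

0, 2, 8, 10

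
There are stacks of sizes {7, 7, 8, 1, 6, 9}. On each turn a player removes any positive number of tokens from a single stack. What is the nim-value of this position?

Nim-sum: 7 ^ 7 ^ 8 ^ 1 ^ 6 ^ 9 = 6.

6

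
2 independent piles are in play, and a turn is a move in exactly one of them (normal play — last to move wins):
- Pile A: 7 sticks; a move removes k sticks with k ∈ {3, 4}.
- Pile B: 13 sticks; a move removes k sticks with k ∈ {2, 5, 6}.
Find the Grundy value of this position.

1

Grundy values for pile A (subtraction set {3, 4}):
k:     0  1  2  3  4  5  6  7
g(k):  0  0  0  1  1  1  2  0
So g(7) = 0.
For pile B, compute g(0), g(1), … with moves {2, 5, 6}:
g(0) = mex{} = 0
g(1) = mex{} = 0
g(2) = mex{0} = 1
g(3) = mex{0} = 1
g(4) = mex{1} = 0
g(5) = mex{0,1} = 2
g(6) = mex{0} = 1
g(7) = mex{0,1,2} = 3
g(8) = mex{1} = 0
g(9) = mex{0,1,3} = 2
g(10) = mex{0,2} = 1
g(11) = mex{1,2} = 0
g(12) = mex{1,3} = 0
g(13) = mex{0,3} = 1
So g(13) = 1.
The value of a disjunctive sum is the nim-sum of the parts.
Combined value = 0 XOR 1 = 1.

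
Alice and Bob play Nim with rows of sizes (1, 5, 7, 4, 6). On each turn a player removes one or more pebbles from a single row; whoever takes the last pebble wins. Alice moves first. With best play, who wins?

Write each in binary and XOR column by column:
  001  (1)
  101  (5)
  111  (7)
  100  (4)
  110  (6)
  ---
  001  (1)
The nim-sum is 1 ≠ 0, so this is an N-position: the player to move can win; Alice has a winning move.

Alice wins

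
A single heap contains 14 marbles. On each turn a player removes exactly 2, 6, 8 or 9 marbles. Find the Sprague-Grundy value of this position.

Build the Grundy sequence with g(k) = mex{g(k−s) : s ∈ {2, 6, 8, 9}, s ≤ k}:
g(0) = mex{} = 0
g(1) = mex{} = 0
g(2) = mex{0} = 1
g(3) = mex{0} = 1
g(4) = mex{1} = 0
g(5) = mex{1} = 0
g(6) = mex{0} = 1
g(7) = mex{0} = 1
g(8) = mex{0,1} = 2
g(9) = mex{0,1} = 2
g(10) = mex{0,1,2} = 3
g(11) = mex{0,1,2} = 3
g(12) = mex{0,1,3} = 2
g(13) = mex{0,1,3} = 2
g(14) = mex{0,1,2} = 3
So g(14) = 3.

3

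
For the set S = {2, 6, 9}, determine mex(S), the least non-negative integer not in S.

0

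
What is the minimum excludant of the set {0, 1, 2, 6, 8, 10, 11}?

3

The values 0, 1, 2 are all present; 3 is the first non-negative integer missing from the set.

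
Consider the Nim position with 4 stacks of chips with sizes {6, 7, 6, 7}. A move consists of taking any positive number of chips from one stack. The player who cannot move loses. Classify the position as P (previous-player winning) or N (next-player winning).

Nim-sum: 6 ⊕ 7 ⊕ 6 ⊕ 7 = 0.
The nim-sum is 0, so this is a P-position: the player to move is in a losing position under optimal play.

P-position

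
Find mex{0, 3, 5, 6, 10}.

1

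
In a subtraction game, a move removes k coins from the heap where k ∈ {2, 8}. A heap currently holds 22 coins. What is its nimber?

Build the Grundy sequence with g(k) = mex{g(k−s) : s ∈ {2, 8}, s ≤ k}:
k:     0  1  2  3  4  5  6  7  8  9 10 11 12 13 14 15 16 17 18 19 20 21 22
g(k):  0  0  1  1  0  0  1  1  2  2  0  0  1  1  0  0  1  1  2  2  0  0  1
So g(22) = 1.

1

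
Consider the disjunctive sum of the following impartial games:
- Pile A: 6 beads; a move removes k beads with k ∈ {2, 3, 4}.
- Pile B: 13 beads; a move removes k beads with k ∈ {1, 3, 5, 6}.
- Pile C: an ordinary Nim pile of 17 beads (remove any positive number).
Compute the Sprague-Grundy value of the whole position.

17

Build the Grundy sequence for pile A with g(k) = mex{g(k−s) : s ∈ {2, 3, 4}, s ≤ k}:
k:     0  1  2  3  4  5  6
g(k):  0  0  1  1  2  2  0
So g(6) = 0.
Grundy values for pile B (subtraction set {1, 3, 5, 6}):
g(0) = mex{} = 0
g(1) = mex{0} = 1
g(2) = mex{1} = 0
g(3) = mex{0} = 1
g(4) = mex{1} = 0
g(5) = mex{0} = 1
g(6) = mex{0,1} = 2
g(7) = mex{0,1,2} = 3
g(8) = mex{0,1,3} = 2
g(9) = mex{0,1,2} = 3
g(10) = mex{0,1,3} = 2
g(11) = mex{1,2} = 0
g(12) = mex{0,2,3} = 1
g(13) = mex{1,2,3} = 0
So g(13) = 0.
Pile C is a plain Nim pile of size 17, so its Grundy value is 17.
By the Sprague-Grundy theorem, the Grundy value of a sum of independent games is the XOR of the component values.
Combined value = 0 XOR 0 XOR 17 = 17.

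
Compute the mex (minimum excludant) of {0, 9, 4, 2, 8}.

1

0 is in the set but 1 is not, so the mex is 1.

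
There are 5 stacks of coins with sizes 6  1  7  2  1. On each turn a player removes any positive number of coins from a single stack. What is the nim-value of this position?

3

Nim-sum: 6 XOR 1 XOR 7 XOR 2 XOR 1 = 3.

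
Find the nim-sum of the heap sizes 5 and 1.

Compute the nim-sum pairwise:
5 XOR 1 = 4

4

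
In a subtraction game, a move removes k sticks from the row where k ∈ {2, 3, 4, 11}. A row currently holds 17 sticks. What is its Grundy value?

2

Compute g(0), g(1), … for moves {2, 3, 4, 11}:
k:     0  1  2  3  4  5  6  7  8  9 10 11 12 13 14 15 16 17
g(k):  0  0  1  1  2  2  0  0  1  1  2  2  3  0  0  1  1  2
So g(17) = 2.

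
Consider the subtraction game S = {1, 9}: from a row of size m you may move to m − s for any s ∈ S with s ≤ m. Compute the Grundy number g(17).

1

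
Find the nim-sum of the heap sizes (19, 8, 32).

59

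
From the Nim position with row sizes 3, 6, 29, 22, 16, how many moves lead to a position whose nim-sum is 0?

3

Compute the nim-sum pairwise:
3 ^ 6 = 5
5 ^ 29 = 24
24 ^ 22 = 14
14 ^ 16 = 30
The overall nim-sum is X = 30. A row of size p has a winning move iff p XOR X < p (reduce it to p XOR X).
  3: 3 XOR 30 = 29 ≥ 3 — no move.
  6: 6 XOR 30 = 24 ≥ 6 — no move.
  29: 29 XOR 30 = 3 < 29 — winning move (to 3).
  22: 22 XOR 30 = 8 < 22 — winning move (to 8).
  16: 16 XOR 30 = 14 < 16 — winning move (to 14).
That gives 3 winning moves.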